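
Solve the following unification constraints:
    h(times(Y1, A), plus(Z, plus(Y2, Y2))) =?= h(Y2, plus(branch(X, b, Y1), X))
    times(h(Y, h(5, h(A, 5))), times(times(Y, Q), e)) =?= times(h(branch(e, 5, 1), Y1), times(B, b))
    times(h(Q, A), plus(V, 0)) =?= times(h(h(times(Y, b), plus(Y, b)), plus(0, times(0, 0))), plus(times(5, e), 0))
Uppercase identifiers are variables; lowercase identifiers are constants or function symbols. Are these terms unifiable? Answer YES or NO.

Decompose h/2: times(Y1, A) =?= Y2,  plus(Z, plus(Y2, Y2)) =?= plus(branch(X, b, Y1), X).
Bind Y2 := times(Y1, A); substituting into the one remaining equation that mentions Y2 gives: plus(Z, plus(times(Y1, A), times(Y1, A))) =?= plus(branch(X, b, Y1), X).
Decompose plus/2: Z =?= branch(X, b, Y1),  plus(times(Y1, A), times(Y1, A)) =?= X.
Bind Z := branch(X, b, Y1); no other remaining equation mentions Z.
Bind X := plus(times(Y1, A), times(Y1, A)); no other remaining equation mentions X. Substituting into the earlier binding gives Z := branch(plus(times(Y1, A), times(Y1, A)), b, Y1).
Decompose times/2: h(Y, h(5, h(A, 5))) =?= h(branch(e, 5, 1), Y1),  times(times(Y, Q), e) =?= times(B, b).
Decompose h/2: Y =?= branch(e, 5, 1),  h(5, h(A, 5)) =?= Y1.
Bind Y := branch(e, 5, 1); substituting into the 2 remaining equations that mention Y gives: times(times(branch(e, 5, 1), Q), e) =?= times(B, b),  times(h(Q, A), plus(V, 0)) =?= times(h(h(times(branch(e, 5, 1), b), plus(branch(e, 5, 1), b)), plus(0, times(0, 0))), plus(times(5, e), 0)).
Bind Y1 := h(5, h(A, 5)); no other remaining equation mentions Y1. Substituting into the earlier bindings gives Y2 := times(h(5, h(A, 5)), A), Z := branch(plus(times(h(5, h(A, 5)), A), times(h(5, h(A, 5)), A)), b, h(5, h(A, 5))), X := plus(times(h(5, h(A, 5)), A), times(h(5, h(A, 5)), A)).
Decompose times/2: times(branch(e, 5, 1), Q) =?= B,  e =?= b.
Bind B := times(branch(e, 5, 1), Q); no other remaining equation mentions B.
Clash: constants e and b differ; no unifier exists.

NO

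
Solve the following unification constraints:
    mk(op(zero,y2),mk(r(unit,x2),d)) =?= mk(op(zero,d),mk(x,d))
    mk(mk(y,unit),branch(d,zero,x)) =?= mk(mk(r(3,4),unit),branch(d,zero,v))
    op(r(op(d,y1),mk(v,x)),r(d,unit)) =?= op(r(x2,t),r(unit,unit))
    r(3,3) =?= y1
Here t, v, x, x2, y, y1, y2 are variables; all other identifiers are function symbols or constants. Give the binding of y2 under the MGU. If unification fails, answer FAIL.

FAIL

Decompose mk/2: op(zero,y2) =?= op(zero,d),  mk(r(unit,x2),d) =?= mk(x,d).
Decompose op/2: zero =?= zero,  y2 =?= d.
Delete trivial equation zero =?= zero.
Bind y2 := d; no other remaining equation mentions y2.
Decompose mk/2: r(unit,x2) =?= x,  d =?= d.
Bind x := r(unit,x2); substituting into the 2 remaining equations that mention x gives: mk(mk(y,unit),branch(d,zero,r(unit,x2))) =?= mk(mk(r(3,4),unit),branch(d,zero,v)),  op(r(op(d,y1),mk(v,r(unit,x2))),r(d,unit)) =?= op(r(x2,t),r(unit,unit)).
Delete trivial equation d =?= d.
Decompose mk/2: mk(y,unit) =?= mk(r(3,4),unit),  branch(d,zero,r(unit,x2)) =?= branch(d,zero,v).
Decompose mk/2: y =?= r(3,4),  unit =?= unit.
Bind y := r(3,4); no other remaining equation mentions y.
Delete trivial equation unit =?= unit.
Decompose branch/3: d =?= d,  zero =?= zero,  r(unit,x2) =?= v.
Delete trivial equation d =?= d.
Delete trivial equation zero =?= zero.
Bind v := r(unit,x2); substituting into the one remaining equation that mentions v gives: op(r(op(d,y1),mk(r(unit,x2),r(unit,x2))),r(d,unit)) =?= op(r(x2,t),r(unit,unit)).
Decompose op/2: r(op(d,y1),mk(r(unit,x2),r(unit,x2))) =?= r(x2,t),  r(d,unit) =?= r(unit,unit).
Decompose r/2: op(d,y1) =?= x2,  mk(r(unit,x2),r(unit,x2)) =?= t.
Bind x2 := op(d,y1); substituting into the one remaining equation that mentions x2 gives: mk(r(unit,op(d,y1)),r(unit,op(d,y1))) =?= t. Substituting into the earlier bindings gives x := r(unit,op(d,y1)), v := r(unit,op(d,y1)).
Bind t := mk(r(unit,op(d,y1)),r(unit,op(d,y1))); no other remaining equation mentions t.
Decompose r/2: d =?= unit,  unit =?= unit.
Clash: constants d and unit differ; no unifier exists.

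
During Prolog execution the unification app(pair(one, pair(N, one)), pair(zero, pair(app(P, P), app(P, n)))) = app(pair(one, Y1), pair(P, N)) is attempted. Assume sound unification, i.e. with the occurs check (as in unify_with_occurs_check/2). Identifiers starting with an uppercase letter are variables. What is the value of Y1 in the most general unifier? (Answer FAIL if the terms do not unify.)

Decompose app/2: pair(one, pair(N, one)) = pair(one, Y1),  pair(zero, pair(app(P, P), app(P, n))) = pair(P, N).
Decompose pair/2: one = one,  pair(N, one) = Y1.
Delete trivial equation one = one.
Bind Y1 := pair(N, one); no other remaining equation mentions Y1.
Decompose pair/2: zero = P,  pair(app(P, P), app(P, n)) = N.
Bind P := zero; substituting into the remaining equation gives: pair(app(zero, zero), app(zero, n)) = N.
Bind N := pair(app(zero, zero), app(zero, n)). Substituting into the earlier binding gives Y1 := pair(pair(app(zero, zero), app(zero, n)), one).
MGU = { Y1 ↦ pair(pair(app(zero, zero), app(zero, n)), one), P ↦ zero, N ↦ pair(app(zero, zero), app(zero, n)) }, so Y1 ↦ pair(pair(app(zero, zero), app(zero, n)), one).

pair(pair(app(zero, zero), app(zero, n)), one)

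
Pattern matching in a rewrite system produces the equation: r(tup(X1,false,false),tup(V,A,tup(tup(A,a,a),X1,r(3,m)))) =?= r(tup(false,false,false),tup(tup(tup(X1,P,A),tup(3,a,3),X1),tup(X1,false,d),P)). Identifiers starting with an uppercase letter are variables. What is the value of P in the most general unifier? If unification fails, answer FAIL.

tup(tup(tup(false,false,d),a,a),false,r(3,m))

Decompose r/2: tup(X1,false,false) =?= tup(false,false,false),  tup(V,A,tup(tup(A,a,a),X1,r(3,m))) =?= tup(tup(tup(X1,P,A),tup(3,a,3),X1),tup(X1,false,d),P).
Decompose tup/3: X1 =?= false,  false =?= false,  false =?= false.
Bind X1 := false; substituting into the one remaining equation that mentions X1 gives: tup(V,A,tup(tup(A,a,a),false,r(3,m))) =?= tup(tup(tup(false,P,A),tup(3,a,3),false),tup(false,false,d),P).
Delete trivial equation false =?= false.
Delete trivial equation false =?= false.
Decompose tup/3: V =?= tup(tup(false,P,A),tup(3,a,3),false),  A =?= tup(false,false,d),  tup(tup(A,a,a),false,r(3,m)) =?= P.
Bind V := tup(tup(false,P,A),tup(3,a,3),false); no other remaining equation mentions V.
Bind A := tup(false,false,d); substituting into the remaining equation gives: tup(tup(tup(false,false,d),a,a),false,r(3,m)) =?= P. Substituting into the earlier binding gives V := tup(tup(false,P,tup(false,false,d)),tup(3,a,3),false).
Bind P := tup(tup(tup(false,false,d),a,a),false,r(3,m)). Substituting into the earlier binding gives V := tup(tup(false,tup(tup(tup(false,false,d),a,a),false,r(3,m)),tup(false,false,d)),tup(3,a,3),false).
MGU = { X1 := false, V := tup(tup(false,tup(tup(tup(false,false,d),a,a),false,r(3,m)),tup(false,false,d)),tup(3,a,3),false), A := tup(false,false,d), P := tup(tup(tup(false,false,d),a,a),false,r(3,m)) }, so P := tup(tup(tup(false,false,d),a,a),false,r(3,m)).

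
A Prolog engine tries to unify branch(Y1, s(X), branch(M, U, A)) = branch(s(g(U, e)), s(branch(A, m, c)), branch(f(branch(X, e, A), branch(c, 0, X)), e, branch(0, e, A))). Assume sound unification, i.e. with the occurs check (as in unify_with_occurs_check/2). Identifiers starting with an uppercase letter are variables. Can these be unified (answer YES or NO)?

Decompose branch/3: Y1 = s(g(U, e)),  s(X) = s(branch(A, m, c)),  branch(M, U, A) = branch(f(branch(X, e, A), branch(c, 0, X)), e, branch(0, e, A)).
Bind Y1 := s(g(U, e)); no other remaining equation mentions Y1.
Decompose s/1: X = branch(A, m, c).
Bind X := branch(A, m, c); substituting into the remaining equation gives: branch(M, U, A) = branch(f(branch(branch(A, m, c), e, A), branch(c, 0, branch(A, m, c))), e, branch(0, e, A)).
Decompose branch/3: M = f(branch(branch(A, m, c), e, A), branch(c, 0, branch(A, m, c))),  U = e,  A = branch(0, e, A).
Bind M := f(branch(branch(A, m, c), e, A), branch(c, 0, branch(A, m, c))); no other remaining equation mentions M.
Bind U := e; no other remaining equation mentions U. Substituting into the earlier binding gives Y1 := s(g(e, e)).
Occurs check fails: A occurs in branch(0, e, A); the equation A = branch(0, e, A) has no finite solution.

NO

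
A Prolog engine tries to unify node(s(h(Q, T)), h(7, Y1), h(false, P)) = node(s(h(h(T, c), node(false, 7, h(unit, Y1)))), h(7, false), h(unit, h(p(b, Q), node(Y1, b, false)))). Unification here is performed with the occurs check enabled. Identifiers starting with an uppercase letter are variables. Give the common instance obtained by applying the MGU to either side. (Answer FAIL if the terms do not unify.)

Decompose node/3: s(h(Q, T)) = s(h(h(T, c), node(false, 7, h(unit, Y1)))),  h(7, Y1) = h(7, false),  h(false, P) = h(unit, h(p(b, Q), node(Y1, b, false))).
Decompose s/1: h(Q, T) = h(h(T, c), node(false, 7, h(unit, Y1))).
Decompose h/2: Q = h(T, c),  T = node(false, 7, h(unit, Y1)).
Bind Q := h(T, c); substituting into the one remaining equation that mentions Q gives: h(false, P) = h(unit, h(p(b, h(T, c)), node(Y1, b, false))).
Bind T := node(false, 7, h(unit, Y1)); substituting into the one remaining equation that mentions T gives: h(false, P) = h(unit, h(p(b, h(node(false, 7, h(unit, Y1)), c)), node(Y1, b, false))). Substituting into the earlier binding gives Q := h(node(false, 7, h(unit, Y1)), c).
Decompose h/2: 7 = 7,  Y1 = false.
Delete trivial equation 7 = 7.
Bind Y1 := false; substituting into the remaining equation gives: h(false, P) = h(unit, h(p(b, h(node(false, 7, h(unit, false)), c)), node(false, b, false))). Substituting into the earlier bindings gives Q := h(node(false, 7, h(unit, false)), c), T := node(false, 7, h(unit, false)).
Decompose h/2: false = unit,  P = h(p(b, h(node(false, 7, h(unit, false)), c)), node(false, b, false)).
Clash: constants false and unit differ; no unifier exists.

FAIL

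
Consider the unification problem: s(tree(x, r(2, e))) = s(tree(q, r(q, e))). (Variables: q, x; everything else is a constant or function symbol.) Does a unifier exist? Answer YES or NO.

Decompose s/1: tree(x, r(2, e)) = tree(q, r(q, e)).
Decompose tree/2: x = q,  r(2, e) = r(q, e).
Bind x := q; no other remaining equation mentions x.
Decompose r/2: 2 = q,  e = e.
Bind q := 2; no other remaining equation mentions q. Substituting into the earlier binding gives x := 2.
Delete trivial equation e = e.
No equations remain and no clash or occurs-check failure arose, so a unifier exists.

YES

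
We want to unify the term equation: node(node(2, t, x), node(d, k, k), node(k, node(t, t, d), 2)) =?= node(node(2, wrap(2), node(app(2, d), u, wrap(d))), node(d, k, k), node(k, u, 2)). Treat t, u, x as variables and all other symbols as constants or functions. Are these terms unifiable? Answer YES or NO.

YES

Decompose node/3: node(2, t, x) =?= node(2, wrap(2), node(app(2, d), u, wrap(d))),  node(d, k, k) =?= node(d, k, k),  node(k, node(t, t, d), 2) =?= node(k, u, 2).
Decompose node/3: 2 =?= 2,  t =?= wrap(2),  x =?= node(app(2, d), u, wrap(d)).
Delete trivial equation 2 =?= 2.
Bind t := wrap(2); substituting into the one remaining equation that mentions t gives: node(k, node(wrap(2), wrap(2), d), 2) =?= node(k, u, 2).
Bind x := node(app(2, d), u, wrap(d)); no other remaining equation mentions x.
Delete trivial equation node(d, k, k) =?= node(d, k, k).
Decompose node/3: k =?= k,  node(wrap(2), wrap(2), d) =?= u,  2 =?= 2.
Delete trivial equation k =?= k.
Bind u := node(wrap(2), wrap(2), d); no other remaining equation mentions u. Substituting into the earlier binding gives x := node(app(2, d), node(wrap(2), wrap(2), d), wrap(d)).
Delete trivial equation 2 =?= 2.
No equations remain and no clash or occurs-check failure arose, so a unifier exists.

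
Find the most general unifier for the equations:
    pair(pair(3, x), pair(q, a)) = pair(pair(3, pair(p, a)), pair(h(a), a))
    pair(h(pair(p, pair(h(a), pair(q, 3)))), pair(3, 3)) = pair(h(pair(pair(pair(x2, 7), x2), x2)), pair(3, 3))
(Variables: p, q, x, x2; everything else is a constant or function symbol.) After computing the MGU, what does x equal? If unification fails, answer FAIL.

pair(pair(pair(pair(h(a), pair(h(a), 3)), 7), pair(h(a), pair(h(a), 3))), a)

Decompose pair/2: pair(3, x) = pair(3, pair(p, a)),  pair(q, a) = pair(h(a), a).
Decompose pair/2: 3 = 3,  x = pair(p, a).
Delete trivial equation 3 = 3.
Bind x := pair(p, a); no other remaining equation mentions x.
Decompose pair/2: q = h(a),  a = a.
Bind q := h(a); substituting into the one remaining equation that mentions q gives: pair(h(pair(p, pair(h(a), pair(h(a), 3)))), pair(3, 3)) = pair(h(pair(pair(pair(x2, 7), x2), x2)), pair(3, 3)).
Delete trivial equation a = a.
Decompose pair/2: h(pair(p, pair(h(a), pair(h(a), 3)))) = h(pair(pair(pair(x2, 7), x2), x2)),  pair(3, 3) = pair(3, 3).
Decompose h/1: pair(p, pair(h(a), pair(h(a), 3))) = pair(pair(pair(x2, 7), x2), x2).
Decompose pair/2: p = pair(pair(x2, 7), x2),  pair(h(a), pair(h(a), 3)) = x2.
Bind p := pair(pair(x2, 7), x2); no other remaining equation mentions p. Substituting into the earlier binding gives x := pair(pair(pair(x2, 7), x2), a).
Bind x2 := pair(h(a), pair(h(a), 3)); no other remaining equation mentions x2. Substituting into the earlier bindings gives x := pair(pair(pair(pair(h(a), pair(h(a), 3)), 7), pair(h(a), pair(h(a), 3))), a), p := pair(pair(pair(h(a), pair(h(a), 3)), 7), pair(h(a), pair(h(a), 3))).
Delete trivial equation pair(3, 3) = pair(3, 3).
MGU = { x -> pair(pair(pair(pair(h(a), pair(h(a), 3)), 7), pair(h(a), pair(h(a), 3))), a), q -> h(a), p -> pair(pair(pair(h(a), pair(h(a), 3)), 7), pair(h(a), pair(h(a), 3))), x2 -> pair(h(a), pair(h(a), 3)) }, so x -> pair(pair(pair(pair(h(a), pair(h(a), 3)), 7), pair(h(a), pair(h(a), 3))), a).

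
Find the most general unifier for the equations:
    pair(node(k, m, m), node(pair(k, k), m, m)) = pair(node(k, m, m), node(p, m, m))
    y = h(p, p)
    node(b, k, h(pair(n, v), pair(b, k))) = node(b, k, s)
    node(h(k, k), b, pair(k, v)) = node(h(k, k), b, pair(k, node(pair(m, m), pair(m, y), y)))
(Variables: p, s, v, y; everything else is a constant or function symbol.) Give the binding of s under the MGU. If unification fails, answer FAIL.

h(pair(n, node(pair(m, m), pair(m, h(pair(k, k), pair(k, k))), h(pair(k, k), pair(k, k)))), pair(b, k))

Decompose pair/2: node(k, m, m) = node(k, m, m),  node(pair(k, k), m, m) = node(p, m, m).
Delete trivial equation node(k, m, m) = node(k, m, m).
Decompose node/3: pair(k, k) = p,  m = m,  m = m.
Bind p := pair(k, k); substituting into the one remaining equation that mentions p gives: y = h(pair(k, k), pair(k, k)).
Delete trivial equation m = m.
Delete trivial equation m = m.
Bind y := h(pair(k, k), pair(k, k)); substituting into the one remaining equation that mentions y gives: node(h(k, k), b, pair(k, v)) = node(h(k, k), b, pair(k, node(pair(m, m), pair(m, h(pair(k, k), pair(k, k))), h(pair(k, k), pair(k, k))))).
Decompose node/3: b = b,  k = k,  h(pair(n, v), pair(b, k)) = s.
Delete trivial equation b = b.
Delete trivial equation k = k.
Bind s := h(pair(n, v), pair(b, k)); no other remaining equation mentions s.
Decompose node/3: h(k, k) = h(k, k),  b = b,  pair(k, v) = pair(k, node(pair(m, m), pair(m, h(pair(k, k), pair(k, k))), h(pair(k, k), pair(k, k)))).
Delete trivial equation h(k, k) = h(k, k).
Delete trivial equation b = b.
Decompose pair/2: k = k,  v = node(pair(m, m), pair(m, h(pair(k, k), pair(k, k))), h(pair(k, k), pair(k, k))).
Delete trivial equation k = k.
Bind v := node(pair(m, m), pair(m, h(pair(k, k), pair(k, k))), h(pair(k, k), pair(k, k))). Substituting into the earlier binding gives s := h(pair(n, node(pair(m, m), pair(m, h(pair(k, k), pair(k, k))), h(pair(k, k), pair(k, k)))), pair(b, k)).
MGU = { p := pair(k, k), y := h(pair(k, k), pair(k, k)), s := h(pair(n, node(pair(m, m), pair(m, h(pair(k, k), pair(k, k))), h(pair(k, k), pair(k, k)))), pair(b, k)), v := node(pair(m, m), pair(m, h(pair(k, k), pair(k, k))), h(pair(k, k), pair(k, k))) }, so s := h(pair(n, node(pair(m, m), pair(m, h(pair(k, k), pair(k, k))), h(pair(k, k), pair(k, k)))), pair(b, k)).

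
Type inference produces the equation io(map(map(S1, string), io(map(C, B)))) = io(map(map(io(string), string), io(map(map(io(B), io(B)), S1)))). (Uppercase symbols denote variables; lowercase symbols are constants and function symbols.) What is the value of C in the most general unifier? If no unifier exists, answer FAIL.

map(io(io(string)), io(io(string)))

Decompose io/1: map(map(S1, string), io(map(C, B))) = map(map(io(string), string), io(map(map(io(B), io(B)), S1))).
Decompose map/2: map(S1, string) = map(io(string), string),  io(map(C, B)) = io(map(map(io(B), io(B)), S1)).
Decompose map/2: S1 = io(string),  string = string.
Bind S1 := io(string); substituting into the one remaining equation that mentions S1 gives: io(map(C, B)) = io(map(map(io(B), io(B)), io(string))).
Delete trivial equation string = string.
Decompose io/1: map(C, B) = map(map(io(B), io(B)), io(string)).
Decompose map/2: C = map(io(B), io(B)),  B = io(string).
Bind C := map(io(B), io(B)); no other remaining equation mentions C.
Bind B := io(string). Substituting into the earlier binding gives C := map(io(io(string)), io(io(string))).
MGU = { S1 ↦ io(string), C ↦ map(io(io(string)), io(io(string))), B ↦ io(string) }, so C ↦ map(io(io(string)), io(io(string))).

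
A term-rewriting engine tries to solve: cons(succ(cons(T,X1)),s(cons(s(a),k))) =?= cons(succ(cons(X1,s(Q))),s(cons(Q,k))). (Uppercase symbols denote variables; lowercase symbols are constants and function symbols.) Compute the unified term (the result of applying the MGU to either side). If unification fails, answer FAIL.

Decompose cons/2: succ(cons(T,X1)) =?= succ(cons(X1,s(Q))),  s(cons(s(a),k)) =?= s(cons(Q,k)).
Decompose succ/1: cons(T,X1) =?= cons(X1,s(Q)).
Decompose cons/2: T =?= X1,  X1 =?= s(Q).
Bind T := X1; no other remaining equation mentions T.
Bind X1 := s(Q); no other remaining equation mentions X1. Substituting into the earlier binding gives T := s(Q).
Decompose s/1: cons(s(a),k) =?= cons(Q,k).
Decompose cons/2: s(a) =?= Q,  k =?= k.
Bind Q := s(a); no other remaining equation mentions Q. Substituting into the earlier bindings gives T := s(s(a)), X1 := s(s(a)).
Delete trivial equation k =?= k.
Applying the MGU to either side gives cons(succ(cons(s(s(a)),s(s(a)))),s(cons(s(a),k))).

cons(succ(cons(s(s(a)),s(s(a)))),s(cons(s(a),k)))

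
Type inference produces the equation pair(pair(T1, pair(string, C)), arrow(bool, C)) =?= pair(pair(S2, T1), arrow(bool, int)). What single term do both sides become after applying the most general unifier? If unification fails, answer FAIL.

pair(pair(pair(string, int), pair(string, int)), arrow(bool, int))

Decompose pair/2: pair(T1, pair(string, C)) =?= pair(S2, T1),  arrow(bool, C) =?= arrow(bool, int).
Decompose pair/2: T1 =?= S2,  pair(string, C) =?= T1.
Bind T1 := S2; substituting into the one remaining equation that mentions T1 gives: pair(string, C) =?= S2.
Bind S2 := pair(string, C); no other remaining equation mentions S2. Substituting into the earlier binding gives T1 := pair(string, C).
Decompose arrow/2: bool =?= bool,  C =?= int.
Delete trivial equation bool =?= bool.
Bind C := int. Substituting into the earlier bindings gives T1 := pair(string, int), S2 := pair(string, int).
Applying the MGU to either side gives pair(pair(pair(string, int), pair(string, int)), arrow(bool, int)).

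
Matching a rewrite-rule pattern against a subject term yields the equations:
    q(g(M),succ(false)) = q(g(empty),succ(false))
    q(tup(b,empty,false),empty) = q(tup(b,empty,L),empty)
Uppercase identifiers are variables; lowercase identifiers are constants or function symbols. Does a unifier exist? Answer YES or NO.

Decompose q/2: g(M) = g(empty),  succ(false) = succ(false).
Decompose g/1: M = empty.
Bind M := empty; no other remaining equation mentions M.
Delete trivial equation succ(false) = succ(false).
Decompose q/2: tup(b,empty,false) = tup(b,empty,L),  empty = empty.
Decompose tup/3: b = b,  empty = empty,  false = L.
Delete trivial equation b = b.
Delete trivial equation empty = empty.
Bind L := false; no other remaining equation mentions L.
Delete trivial equation empty = empty.
No equations remain and no clash or occurs-check failure arose, so a unifier exists.

YES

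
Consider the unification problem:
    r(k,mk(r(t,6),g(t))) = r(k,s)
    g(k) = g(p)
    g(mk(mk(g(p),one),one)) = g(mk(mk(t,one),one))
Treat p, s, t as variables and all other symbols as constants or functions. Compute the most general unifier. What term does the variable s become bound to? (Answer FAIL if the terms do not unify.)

Decompose r/2: k = k,  mk(r(t,6),g(t)) = s.
Delete trivial equation k = k.
Bind s := mk(r(t,6),g(t)); no other remaining equation mentions s.
Decompose g/1: k = p.
Bind p := k; substituting into the remaining equation gives: g(mk(mk(g(k),one),one)) = g(mk(mk(t,one),one)).
Decompose g/1: mk(mk(g(k),one),one) = mk(mk(t,one),one).
Decompose mk/2: mk(g(k),one) = mk(t,one),  one = one.
Decompose mk/2: g(k) = t,  one = one.
Bind t := g(k); no other remaining equation mentions t. Substituting into the earlier binding gives s := mk(r(g(k),6),g(g(k))).
Delete trivial equation one = one.
Delete trivial equation one = one.
MGU = { s := mk(r(g(k),6),g(g(k))), p := k, t := g(k) }, so s := mk(r(g(k),6),g(g(k))).

mk(r(g(k),6),g(g(k)))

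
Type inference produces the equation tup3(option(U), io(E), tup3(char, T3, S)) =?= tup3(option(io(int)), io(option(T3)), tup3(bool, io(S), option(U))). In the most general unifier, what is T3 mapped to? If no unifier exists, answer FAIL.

FAIL

Decompose tup3/3: option(U) =?= option(io(int)),  io(E) =?= io(option(T3)),  tup3(char, T3, S) =?= tup3(bool, io(S), option(U)).
Decompose option/1: U =?= io(int).
Bind U := io(int); substituting into the one remaining equation that mentions U gives: tup3(char, T3, S) =?= tup3(bool, io(S), option(io(int))).
Decompose io/1: E =?= option(T3).
Bind E := option(T3); no other remaining equation mentions E.
Decompose tup3/3: char =?= bool,  T3 =?= io(S),  S =?= option(io(int)).
Clash: constants char and bool differ; no unifier exists.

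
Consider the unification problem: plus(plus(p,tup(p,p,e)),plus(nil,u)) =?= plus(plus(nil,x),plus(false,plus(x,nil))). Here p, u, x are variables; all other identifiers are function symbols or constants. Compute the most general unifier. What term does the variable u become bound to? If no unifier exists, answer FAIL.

Decompose plus/2: plus(p,tup(p,p,e)) =?= plus(nil,x),  plus(nil,u) =?= plus(false,plus(x,nil)).
Decompose plus/2: p =?= nil,  tup(p,p,e) =?= x.
Bind p := nil; substituting into the one remaining equation that mentions p gives: tup(nil,nil,e) =?= x.
Bind x := tup(nil,nil,e); substituting into the remaining equation gives: plus(nil,u) =?= plus(false,plus(tup(nil,nil,e),nil)).
Decompose plus/2: nil =?= false,  u =?= plus(tup(nil,nil,e),nil).
Clash: constants nil and false differ; no unifier exists.

FAIL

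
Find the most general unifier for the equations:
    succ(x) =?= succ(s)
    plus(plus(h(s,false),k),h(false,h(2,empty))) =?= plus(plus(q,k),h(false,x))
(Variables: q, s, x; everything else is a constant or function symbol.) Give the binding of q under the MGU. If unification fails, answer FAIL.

h(h(2,empty),false)

Decompose succ/1: x =?= s.
Bind x := s; substituting into the remaining equation gives: plus(plus(h(s,false),k),h(false,h(2,empty))) =?= plus(plus(q,k),h(false,s)).
Decompose plus/2: plus(h(s,false),k) =?= plus(q,k),  h(false,h(2,empty)) =?= h(false,s).
Decompose plus/2: h(s,false) =?= q,  k =?= k.
Bind q := h(s,false); no other remaining equation mentions q.
Delete trivial equation k =?= k.
Decompose h/2: false =?= false,  h(2,empty) =?= s.
Delete trivial equation false =?= false.
Bind s := h(2,empty). Substituting into the earlier bindings gives x := h(2,empty), q := h(h(2,empty),false).
MGU = { x -> h(2,empty), q -> h(h(2,empty),false), s -> h(2,empty) }, so q -> h(h(2,empty),false).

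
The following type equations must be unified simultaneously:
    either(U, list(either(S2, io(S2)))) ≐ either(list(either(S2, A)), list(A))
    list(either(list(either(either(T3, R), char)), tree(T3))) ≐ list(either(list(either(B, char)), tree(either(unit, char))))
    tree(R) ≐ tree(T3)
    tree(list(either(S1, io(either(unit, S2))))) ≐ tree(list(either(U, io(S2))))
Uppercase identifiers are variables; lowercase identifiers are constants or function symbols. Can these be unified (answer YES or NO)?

Decompose either/2: U ≐ list(either(S2, A)),  list(either(S2, io(S2))) ≐ list(A).
Bind U := list(either(S2, A)); substituting into the one remaining equation that mentions U gives: tree(list(either(S1, io(either(unit, S2))))) ≐ tree(list(either(list(either(S2, A)), io(S2)))).
Decompose list/1: either(S2, io(S2)) ≐ A.
Bind A := either(S2, io(S2)); substituting into the one remaining equation that mentions A gives: tree(list(either(S1, io(either(unit, S2))))) ≐ tree(list(either(list(either(S2, either(S2, io(S2)))), io(S2)))). Substituting into the earlier binding gives U := list(either(S2, either(S2, io(S2)))).
Decompose list/1: either(list(either(either(T3, R), char)), tree(T3)) ≐ either(list(either(B, char)), tree(either(unit, char))).
Decompose either/2: list(either(either(T3, R), char)) ≐ list(either(B, char)),  tree(T3) ≐ tree(either(unit, char)).
Decompose list/1: either(either(T3, R), char) ≐ either(B, char).
Decompose either/2: either(T3, R) ≐ B,  char ≐ char.
Bind B := either(T3, R); no other remaining equation mentions B.
Delete trivial equation char ≐ char.
Decompose tree/1: T3 ≐ either(unit, char).
Bind T3 := either(unit, char); substituting into the one remaining equation that mentions T3 gives: tree(R) ≐ tree(either(unit, char)). Substituting into the earlier binding gives B := either(either(unit, char), R).
Decompose tree/1: R ≐ either(unit, char).
Bind R := either(unit, char); no other remaining equation mentions R. Substituting into the earlier binding gives B := either(either(unit, char), either(unit, char)).
Decompose tree/1: list(either(S1, io(either(unit, S2)))) ≐ list(either(list(either(S2, either(S2, io(S2)))), io(S2))).
Decompose list/1: either(S1, io(either(unit, S2))) ≐ either(list(either(S2, either(S2, io(S2)))), io(S2)).
Decompose either/2: S1 ≐ list(either(S2, either(S2, io(S2)))),  io(either(unit, S2)) ≐ io(S2).
Bind S1 := list(either(S2, either(S2, io(S2)))); no other remaining equation mentions S1.
Decompose io/1: either(unit, S2) ≐ S2.
Occurs check fails: S2 occurs in either(unit, S2); the equation S2 ≐ either(unit, S2) has no finite solution.

NO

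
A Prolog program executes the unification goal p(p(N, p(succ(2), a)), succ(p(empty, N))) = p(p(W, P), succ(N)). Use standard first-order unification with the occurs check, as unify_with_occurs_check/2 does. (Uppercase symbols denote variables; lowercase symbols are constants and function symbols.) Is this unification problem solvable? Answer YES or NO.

NO

Decompose p/2: p(N, p(succ(2), a)) = p(W, P),  succ(p(empty, N)) = succ(N).
Decompose p/2: N = W,  p(succ(2), a) = P.
Bind N := W; substituting into the one remaining equation that mentions N gives: succ(p(empty, W)) = succ(W).
Bind P := p(succ(2), a); no other remaining equation mentions P.
Decompose succ/1: p(empty, W) = W.
Occurs check fails: W occurs in p(empty, W); the equation W = p(empty, W) has no finite solution.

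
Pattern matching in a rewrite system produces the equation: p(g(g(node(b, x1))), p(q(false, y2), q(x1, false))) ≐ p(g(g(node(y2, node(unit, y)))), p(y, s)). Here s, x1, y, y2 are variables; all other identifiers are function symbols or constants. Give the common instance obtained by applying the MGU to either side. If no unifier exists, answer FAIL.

Decompose p/2: g(g(node(b, x1))) ≐ g(g(node(y2, node(unit, y)))),  p(q(false, y2), q(x1, false)) ≐ p(y, s).
Decompose g/1: g(node(b, x1)) ≐ g(node(y2, node(unit, y))).
Decompose g/1: node(b, x1) ≐ node(y2, node(unit, y)).
Decompose node/2: b ≐ y2,  x1 ≐ node(unit, y).
Bind y2 := b; substituting into the one remaining equation that mentions y2 gives: p(q(false, b), q(x1, false)) ≐ p(y, s).
Bind x1 := node(unit, y); substituting into the remaining equation gives: p(q(false, b), q(node(unit, y), false)) ≐ p(y, s).
Decompose p/2: q(false, b) ≐ y,  q(node(unit, y), false) ≐ s.
Bind y := q(false, b); substituting into the remaining equation gives: q(node(unit, q(false, b)), false) ≐ s. Substituting into the earlier binding gives x1 := node(unit, q(false, b)).
Bind s := q(node(unit, q(false, b)), false).
Applying the MGU to either side gives p(g(g(node(b, node(unit, q(false, b))))), p(q(false, b), q(node(unit, q(false, b)), false))).

p(g(g(node(b, node(unit, q(false, b))))), p(q(false, b), q(node(unit, q(false, b)), false)))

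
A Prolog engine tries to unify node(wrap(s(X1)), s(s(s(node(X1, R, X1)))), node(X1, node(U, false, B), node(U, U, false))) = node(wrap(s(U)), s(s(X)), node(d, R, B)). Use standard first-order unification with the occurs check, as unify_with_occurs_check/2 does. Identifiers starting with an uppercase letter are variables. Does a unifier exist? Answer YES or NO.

YES

Decompose node/3: wrap(s(X1)) = wrap(s(U)),  s(s(s(node(X1, R, X1)))) = s(s(X)),  node(X1, node(U, false, B), node(U, U, false)) = node(d, R, B).
Decompose wrap/1: s(X1) = s(U).
Decompose s/1: X1 = U.
Bind X1 := U; substituting into the remaining equations gives: s(s(s(node(U, R, U)))) = s(s(X)),  node(U, node(U, false, B), node(U, U, false)) = node(d, R, B).
Decompose s/1: s(s(node(U, R, U))) = s(X).
Decompose s/1: s(node(U, R, U)) = X.
Bind X := s(node(U, R, U)); no other remaining equation mentions X.
Decompose node/3: U = d,  node(U, false, B) = R,  node(U, U, false) = B.
Bind U := d; substituting into the remaining equations gives: node(d, false, B) = R,  node(d, d, false) = B. Substituting into the earlier bindings gives X1 := d, X := s(node(d, R, d)).
Bind R := node(d, false, B); no other remaining equation mentions R. Substituting into the earlier binding gives X := s(node(d, node(d, false, B), d)).
Bind B := node(d, d, false). Substituting into the earlier bindings gives X := s(node(d, node(d, false, node(d, d, false)), d)), R := node(d, false, node(d, d, false)).
No equations remain and no clash or occurs-check failure arose, so a unifier exists.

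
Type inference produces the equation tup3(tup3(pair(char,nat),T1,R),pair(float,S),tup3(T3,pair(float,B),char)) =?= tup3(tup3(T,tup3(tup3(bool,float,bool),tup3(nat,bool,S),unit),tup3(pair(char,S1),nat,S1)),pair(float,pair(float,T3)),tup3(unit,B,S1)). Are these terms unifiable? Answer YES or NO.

NO

Decompose tup3/3: tup3(pair(char,nat),T1,R) =?= tup3(T,tup3(tup3(bool,float,bool),tup3(nat,bool,S),unit),tup3(pair(char,S1),nat,S1)),  pair(float,S) =?= pair(float,pair(float,T3)),  tup3(T3,pair(float,B),char) =?= tup3(unit,B,S1).
Decompose tup3/3: pair(char,nat) =?= T,  T1 =?= tup3(tup3(bool,float,bool),tup3(nat,bool,S),unit),  R =?= tup3(pair(char,S1),nat,S1).
Bind T := pair(char,nat); no other remaining equation mentions T.
Bind T1 := tup3(tup3(bool,float,bool),tup3(nat,bool,S),unit); no other remaining equation mentions T1.
Bind R := tup3(pair(char,S1),nat,S1); no other remaining equation mentions R.
Decompose pair/2: float =?= float,  S =?= pair(float,T3).
Delete trivial equation float =?= float.
Bind S := pair(float,T3); no other remaining equation mentions S. Substituting into the earlier binding gives T1 := tup3(tup3(bool,float,bool),tup3(nat,bool,pair(float,T3)),unit).
Decompose tup3/3: T3 =?= unit,  pair(float,B) =?= B,  char =?= S1.
Bind T3 := unit; no other remaining equation mentions T3. Substituting into the earlier bindings gives T1 := tup3(tup3(bool,float,bool),tup3(nat,bool,pair(float,unit)),unit), S := pair(float,unit).
Occurs check fails: B occurs in pair(float,B); the equation B =?= pair(float,B) has no finite solution.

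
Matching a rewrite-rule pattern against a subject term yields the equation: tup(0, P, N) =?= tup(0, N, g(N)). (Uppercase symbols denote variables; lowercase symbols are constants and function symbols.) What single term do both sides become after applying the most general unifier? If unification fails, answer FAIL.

Decompose tup/3: 0 =?= 0,  P =?= N,  N =?= g(N).
Delete trivial equation 0 =?= 0.
Bind P := N; no other remaining equation mentions P.
Occurs check fails: N occurs in g(N); the equation N =?= g(N) has no finite solution.

FAIL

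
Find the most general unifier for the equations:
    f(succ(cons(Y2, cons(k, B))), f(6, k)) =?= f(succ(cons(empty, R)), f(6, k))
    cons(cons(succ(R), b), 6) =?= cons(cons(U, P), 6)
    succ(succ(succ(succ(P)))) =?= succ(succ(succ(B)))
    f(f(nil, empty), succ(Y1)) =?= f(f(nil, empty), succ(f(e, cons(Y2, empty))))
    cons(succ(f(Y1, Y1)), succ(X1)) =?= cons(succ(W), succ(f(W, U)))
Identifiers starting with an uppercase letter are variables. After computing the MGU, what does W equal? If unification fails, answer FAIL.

f(f(e, cons(empty, empty)), f(e, cons(empty, empty)))

Decompose f/2: succ(cons(Y2, cons(k, B))) =?= succ(cons(empty, R)),  f(6, k) =?= f(6, k).
Decompose succ/1: cons(Y2, cons(k, B)) =?= cons(empty, R).
Decompose cons/2: Y2 =?= empty,  cons(k, B) =?= R.
Bind Y2 := empty; substituting into the one remaining equation that mentions Y2 gives: f(f(nil, empty), succ(Y1)) =?= f(f(nil, empty), succ(f(e, cons(empty, empty)))).
Bind R := cons(k, B); substituting into the one remaining equation that mentions R gives: cons(cons(succ(cons(k, B)), b), 6) =?= cons(cons(U, P), 6).
Delete trivial equation f(6, k) =?= f(6, k).
Decompose cons/2: cons(succ(cons(k, B)), b) =?= cons(U, P),  6 =?= 6.
Decompose cons/2: succ(cons(k, B)) =?= U,  b =?= P.
Bind U := succ(cons(k, B)); substituting into the one remaining equation that mentions U gives: cons(succ(f(Y1, Y1)), succ(X1)) =?= cons(succ(W), succ(f(W, succ(cons(k, B))))).
Bind P := b; substituting into the one remaining equation that mentions P gives: succ(succ(succ(succ(b)))) =?= succ(succ(succ(B))).
Delete trivial equation 6 =?= 6.
Decompose succ/1: succ(succ(succ(b))) =?= succ(succ(B)).
Decompose succ/1: succ(succ(b)) =?= succ(B).
Decompose succ/1: succ(b) =?= B.
Bind B := succ(b); substituting into the one remaining equation that mentions B gives: cons(succ(f(Y1, Y1)), succ(X1)) =?= cons(succ(W), succ(f(W, succ(cons(k, succ(b)))))). Substituting into the earlier bindings gives R := cons(k, succ(b)), U := succ(cons(k, succ(b))).
Decompose f/2: f(nil, empty) =?= f(nil, empty),  succ(Y1) =?= succ(f(e, cons(empty, empty))).
Delete trivial equation f(nil, empty) =?= f(nil, empty).
Decompose succ/1: Y1 =?= f(e, cons(empty, empty)).
Bind Y1 := f(e, cons(empty, empty)); substituting into the remaining equation gives: cons(succ(f(f(e, cons(empty, empty)), f(e, cons(empty, empty)))), succ(X1)) =?= cons(succ(W), succ(f(W, succ(cons(k, succ(b)))))).
Decompose cons/2: succ(f(f(e, cons(empty, empty)), f(e, cons(empty, empty)))) =?= succ(W),  succ(X1) =?= succ(f(W, succ(cons(k, succ(b))))).
Decompose succ/1: f(f(e, cons(empty, empty)), f(e, cons(empty, empty))) =?= W.
Bind W := f(f(e, cons(empty, empty)), f(e, cons(empty, empty))); substituting into the remaining equation gives: succ(X1) =?= succ(f(f(f(e, cons(empty, empty)), f(e, cons(empty, empty))), succ(cons(k, succ(b))))).
Decompose succ/1: X1 =?= f(f(f(e, cons(empty, empty)), f(e, cons(empty, empty))), succ(cons(k, succ(b)))).
Bind X1 := f(f(f(e, cons(empty, empty)), f(e, cons(empty, empty))), succ(cons(k, succ(b)))).
MGU = { Y2 := empty, R := cons(k, succ(b)), U := succ(cons(k, succ(b))), P := b, B := succ(b), Y1 := f(e, cons(empty, empty)), W := f(f(e, cons(empty, empty)), f(e, cons(empty, empty))), X1 := f(f(f(e, cons(empty, empty)), f(e, cons(empty, empty))), succ(cons(k, succ(b)))) }, so W := f(f(e, cons(empty, empty)), f(e, cons(empty, empty))).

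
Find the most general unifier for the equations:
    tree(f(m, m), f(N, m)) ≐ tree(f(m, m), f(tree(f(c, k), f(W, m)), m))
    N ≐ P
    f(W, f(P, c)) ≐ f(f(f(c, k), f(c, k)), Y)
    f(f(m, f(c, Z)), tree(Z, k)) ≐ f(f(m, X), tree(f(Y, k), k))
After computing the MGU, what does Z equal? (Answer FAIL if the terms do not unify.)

Decompose tree/2: f(m, m) ≐ f(m, m),  f(N, m) ≐ f(tree(f(c, k), f(W, m)), m).
Delete trivial equation f(m, m) ≐ f(m, m).
Decompose f/2: N ≐ tree(f(c, k), f(W, m)),  m ≐ m.
Bind N := tree(f(c, k), f(W, m)); substituting into the one remaining equation that mentions N gives: tree(f(c, k), f(W, m)) ≐ P.
Delete trivial equation m ≐ m.
Bind P := tree(f(c, k), f(W, m)); substituting into the one remaining equation that mentions P gives: f(W, f(tree(f(c, k), f(W, m)), c)) ≐ f(f(f(c, k), f(c, k)), Y).
Decompose f/2: W ≐ f(f(c, k), f(c, k)),  f(tree(f(c, k), f(W, m)), c) ≐ Y.
Bind W := f(f(c, k), f(c, k)); substituting into the one remaining equation that mentions W gives: f(tree(f(c, k), f(f(f(c, k), f(c, k)), m)), c) ≐ Y. Substituting into the earlier bindings gives N := tree(f(c, k), f(f(f(c, k), f(c, k)), m)), P := tree(f(c, k), f(f(f(c, k), f(c, k)), m)).
Bind Y := f(tree(f(c, k), f(f(f(c, k), f(c, k)), m)), c); substituting into the remaining equation gives: f(f(m, f(c, Z)), tree(Z, k)) ≐ f(f(m, X), tree(f(f(tree(f(c, k), f(f(f(c, k), f(c, k)), m)), c), k), k)).
Decompose f/2: f(m, f(c, Z)) ≐ f(m, X),  tree(Z, k) ≐ tree(f(f(tree(f(c, k), f(f(f(c, k), f(c, k)), m)), c), k), k).
Decompose f/2: m ≐ m,  f(c, Z) ≐ X.
Delete trivial equation m ≐ m.
Bind X := f(c, Z); no other remaining equation mentions X.
Decompose tree/2: Z ≐ f(f(tree(f(c, k), f(f(f(c, k), f(c, k)), m)), c), k),  k ≐ k.
Bind Z := f(f(tree(f(c, k), f(f(f(c, k), f(c, k)), m)), c), k); no other remaining equation mentions Z. Substituting into the earlier binding gives X := f(c, f(f(tree(f(c, k), f(f(f(c, k), f(c, k)), m)), c), k)).
Delete trivial equation k ≐ k.
MGU = { N -> tree(f(c, k), f(f(f(c, k), f(c, k)), m)), P -> tree(f(c, k), f(f(f(c, k), f(c, k)), m)), W -> f(f(c, k), f(c, k)), Y -> f(tree(f(c, k), f(f(f(c, k), f(c, k)), m)), c), X -> f(c, f(f(tree(f(c, k), f(f(f(c, k), f(c, k)), m)), c), k)), Z -> f(f(tree(f(c, k), f(f(f(c, k), f(c, k)), m)), c), k) }, so Z -> f(f(tree(f(c, k), f(f(f(c, k), f(c, k)), m)), c), k).

f(f(tree(f(c, k), f(f(f(c, k), f(c, k)), m)), c), k)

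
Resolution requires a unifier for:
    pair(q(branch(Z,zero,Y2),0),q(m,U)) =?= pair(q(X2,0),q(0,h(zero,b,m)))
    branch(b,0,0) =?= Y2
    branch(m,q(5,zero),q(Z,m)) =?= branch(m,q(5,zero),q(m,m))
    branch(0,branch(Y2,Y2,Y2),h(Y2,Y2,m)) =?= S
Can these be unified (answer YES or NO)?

NO

Decompose pair/2: q(branch(Z,zero,Y2),0) =?= q(X2,0),  q(m,U) =?= q(0,h(zero,b,m)).
Decompose q/2: branch(Z,zero,Y2) =?= X2,  0 =?= 0.
Bind X2 := branch(Z,zero,Y2); no other remaining equation mentions X2.
Delete trivial equation 0 =?= 0.
Decompose q/2: m =?= 0,  U =?= h(zero,b,m).
Clash: constants m and 0 differ; no unifier exists.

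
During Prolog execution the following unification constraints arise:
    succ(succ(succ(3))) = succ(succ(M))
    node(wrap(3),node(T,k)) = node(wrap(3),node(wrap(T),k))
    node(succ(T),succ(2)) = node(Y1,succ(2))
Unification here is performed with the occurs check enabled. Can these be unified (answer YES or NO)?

Decompose succ/1: succ(succ(3)) = succ(M).
Decompose succ/1: succ(3) = M.
Bind M := succ(3); no other remaining equation mentions M.
Decompose node/2: wrap(3) = wrap(3),  node(T,k) = node(wrap(T),k).
Delete trivial equation wrap(3) = wrap(3).
Decompose node/2: T = wrap(T),  k = k.
Occurs check fails: T occurs in wrap(T); the equation T = wrap(T) has no finite solution.

NO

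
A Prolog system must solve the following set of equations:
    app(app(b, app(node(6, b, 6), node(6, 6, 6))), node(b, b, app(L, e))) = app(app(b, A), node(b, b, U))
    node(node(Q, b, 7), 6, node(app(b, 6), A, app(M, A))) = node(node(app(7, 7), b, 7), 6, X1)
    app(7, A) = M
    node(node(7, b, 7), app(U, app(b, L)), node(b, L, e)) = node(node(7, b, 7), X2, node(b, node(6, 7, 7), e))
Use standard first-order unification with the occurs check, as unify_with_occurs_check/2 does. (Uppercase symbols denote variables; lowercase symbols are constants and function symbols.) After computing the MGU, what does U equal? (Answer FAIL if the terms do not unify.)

Decompose app/2: app(b, app(node(6, b, 6), node(6, 6, 6))) = app(b, A),  node(b, b, app(L, e)) = node(b, b, U).
Decompose app/2: b = b,  app(node(6, b, 6), node(6, 6, 6)) = A.
Delete trivial equation b = b.
Bind A := app(node(6, b, 6), node(6, 6, 6)); substituting into the 2 remaining equations that mention A gives: node(node(Q, b, 7), 6, node(app(b, 6), app(node(6, b, 6), node(6, 6, 6)), app(M, app(node(6, b, 6), node(6, 6, 6))))) = node(node(app(7, 7), b, 7), 6, X1),  app(7, app(node(6, b, 6), node(6, 6, 6))) = M.
Decompose node/3: b = b,  b = b,  app(L, e) = U.
Delete trivial equation b = b.
Delete trivial equation b = b.
Bind U := app(L, e); substituting into the one remaining equation that mentions U gives: node(node(7, b, 7), app(app(L, e), app(b, L)), node(b, L, e)) = node(node(7, b, 7), X2, node(b, node(6, 7, 7), e)).
Decompose node/3: node(Q, b, 7) = node(app(7, 7), b, 7),  6 = 6,  node(app(b, 6), app(node(6, b, 6), node(6, 6, 6)), app(M, app(node(6, b, 6), node(6, 6, 6)))) = X1.
Decompose node/3: Q = app(7, 7),  b = b,  7 = 7.
Bind Q := app(7, 7); no other remaining equation mentions Q.
Delete trivial equation b = b.
Delete trivial equation 7 = 7.
Delete trivial equation 6 = 6.
Bind X1 := node(app(b, 6), app(node(6, b, 6), node(6, 6, 6)), app(M, app(node(6, b, 6), node(6, 6, 6)))); no other remaining equation mentions X1.
Bind M := app(7, app(node(6, b, 6), node(6, 6, 6))); no other remaining equation mentions M. Substituting into the earlier binding gives X1 := node(app(b, 6), app(node(6, b, 6), node(6, 6, 6)), app(app(7, app(node(6, b, 6), node(6, 6, 6))), app(node(6, b, 6), node(6, 6, 6)))).
Decompose node/3: node(7, b, 7) = node(7, b, 7),  app(app(L, e), app(b, L)) = X2,  node(b, L, e) = node(b, node(6, 7, 7), e).
Delete trivial equation node(7, b, 7) = node(7, b, 7).
Bind X2 := app(app(L, e), app(b, L)); no other remaining equation mentions X2.
Decompose node/3: b = b,  L = node(6, 7, 7),  e = e.
Delete trivial equation b = b.
Bind L := node(6, 7, 7); no other remaining equation mentions L. Substituting into the earlier bindings gives U := app(node(6, 7, 7), e), X2 := app(app(node(6, 7, 7), e), app(b, node(6, 7, 7))).
Delete trivial equation e = e.
MGU = { A ↦ app(node(6, b, 6), node(6, 6, 6)), U ↦ app(node(6, 7, 7), e), Q ↦ app(7, 7), X1 ↦ node(app(b, 6), app(node(6, b, 6), node(6, 6, 6)), app(app(7, app(node(6, b, 6), node(6, 6, 6))), app(node(6, b, 6), node(6, 6, 6)))), M ↦ app(7, app(node(6, b, 6), node(6, 6, 6))), X2 ↦ app(app(node(6, 7, 7), e), app(b, node(6, 7, 7))), L ↦ node(6, 7, 7) }, so U ↦ app(node(6, 7, 7), e).

app(node(6, 7, 7), e)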